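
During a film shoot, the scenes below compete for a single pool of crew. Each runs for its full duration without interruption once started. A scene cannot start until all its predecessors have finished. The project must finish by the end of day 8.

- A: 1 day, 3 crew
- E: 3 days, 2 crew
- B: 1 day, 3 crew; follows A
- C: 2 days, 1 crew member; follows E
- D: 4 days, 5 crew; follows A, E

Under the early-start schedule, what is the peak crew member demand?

Early-start schedule: A@1, E@1, B@2, C@4, D@4.
Load per day: day 1: 5, day 2: 5, day 3: 2, day 4: 6, day 5: 6, day 6: 5, day 7: 5, day 8: 0.
Peak is 6.

6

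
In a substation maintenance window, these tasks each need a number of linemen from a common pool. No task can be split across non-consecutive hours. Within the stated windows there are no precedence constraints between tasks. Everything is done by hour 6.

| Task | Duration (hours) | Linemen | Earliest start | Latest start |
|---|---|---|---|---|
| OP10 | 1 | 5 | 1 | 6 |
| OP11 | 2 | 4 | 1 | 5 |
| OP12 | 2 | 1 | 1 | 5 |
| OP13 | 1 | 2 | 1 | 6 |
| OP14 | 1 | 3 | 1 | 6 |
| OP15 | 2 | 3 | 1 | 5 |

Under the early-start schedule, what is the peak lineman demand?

18

Early-start schedule: OP10@1, OP11@1, OP12@1, OP13@1, OP14@1, OP15@1.
Load per hour: hour 1: 18, hour 2: 8, hour 3: 0, hour 4: 0, hour 5: 0, hour 6: 0.
Peak is 18.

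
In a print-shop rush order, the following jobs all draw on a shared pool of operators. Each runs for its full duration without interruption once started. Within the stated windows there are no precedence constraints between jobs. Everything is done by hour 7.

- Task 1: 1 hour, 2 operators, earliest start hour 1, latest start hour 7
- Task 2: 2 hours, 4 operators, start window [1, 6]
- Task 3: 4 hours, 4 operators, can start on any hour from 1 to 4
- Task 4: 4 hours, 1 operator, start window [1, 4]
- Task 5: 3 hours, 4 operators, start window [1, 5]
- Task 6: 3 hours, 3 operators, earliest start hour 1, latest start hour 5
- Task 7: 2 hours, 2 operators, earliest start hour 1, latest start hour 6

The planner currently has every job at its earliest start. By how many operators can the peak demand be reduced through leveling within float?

12

Early-start peak: h1:20  h2:18  h3:12  h4:5  h5:0  h6:0  h7:0 ⇒ 20.
Leveled (Task 1@1, Task 2@6, Task 3@1, Task 4@2, Task 5@5, Task 6@3, Task 7@1): h1:8  h2:7  h3:8  h4:8  h5:8  h6:8  h7:8 ⇒ 8.
Reduction 20 − 8 = 12.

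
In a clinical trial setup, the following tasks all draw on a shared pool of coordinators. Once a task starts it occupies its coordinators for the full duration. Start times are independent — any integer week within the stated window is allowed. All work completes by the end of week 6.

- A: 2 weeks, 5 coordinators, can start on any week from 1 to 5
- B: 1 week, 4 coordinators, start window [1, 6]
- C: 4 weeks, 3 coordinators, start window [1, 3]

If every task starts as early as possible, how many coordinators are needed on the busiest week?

12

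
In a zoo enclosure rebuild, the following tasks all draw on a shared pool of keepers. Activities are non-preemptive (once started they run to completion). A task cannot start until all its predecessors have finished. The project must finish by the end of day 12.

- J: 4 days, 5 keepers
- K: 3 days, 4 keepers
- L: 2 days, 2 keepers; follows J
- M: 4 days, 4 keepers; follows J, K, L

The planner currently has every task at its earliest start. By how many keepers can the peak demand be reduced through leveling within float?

Early-start peak: d1:9  d2:9  d3:9  d4:5  d5:2  d6:2  d7:4  d8:4  d9:4  d10:4  d11:0  d12:0 ⇒ 9.
Leveled (J@1, K@5, L@5, M@8): d1:5  d2:5  d3:5  d4:5  d5:6  d6:6  d7:4  d8:4  d9:4  d10:4  d11:4  d12:0 ⇒ 6.
Reduction 9 − 6 = 3.

3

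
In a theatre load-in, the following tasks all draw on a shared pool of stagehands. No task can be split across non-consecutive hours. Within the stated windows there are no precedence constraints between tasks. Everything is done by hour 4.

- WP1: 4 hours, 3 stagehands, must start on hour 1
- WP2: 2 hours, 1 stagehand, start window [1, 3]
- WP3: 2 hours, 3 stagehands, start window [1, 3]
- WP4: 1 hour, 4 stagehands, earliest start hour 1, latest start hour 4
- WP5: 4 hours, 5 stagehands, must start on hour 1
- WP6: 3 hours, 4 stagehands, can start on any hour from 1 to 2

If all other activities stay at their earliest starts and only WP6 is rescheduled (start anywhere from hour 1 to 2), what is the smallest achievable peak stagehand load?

16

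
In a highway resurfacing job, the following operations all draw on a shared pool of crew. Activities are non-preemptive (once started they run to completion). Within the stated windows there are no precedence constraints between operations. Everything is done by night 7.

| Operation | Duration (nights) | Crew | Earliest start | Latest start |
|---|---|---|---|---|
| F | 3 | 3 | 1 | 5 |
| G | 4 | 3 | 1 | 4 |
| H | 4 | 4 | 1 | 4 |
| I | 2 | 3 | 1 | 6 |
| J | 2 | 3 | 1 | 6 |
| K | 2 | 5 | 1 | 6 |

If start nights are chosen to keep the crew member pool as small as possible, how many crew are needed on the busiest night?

10

Early-start (F@1, G@1, H@1, I@1, J@1, K@1) gives peak 21: n1:21  n2:21  n3:10  n4:7  n5:0  n6:0  n7:0.
Shift I→4, J→5, K→6.
Schedule F@1, G@1, H@1, I@4, J@5, K@6: n1:10  n2:10  n3:10  n4:10  n5:6  n6:8  n7:5 — peak 10.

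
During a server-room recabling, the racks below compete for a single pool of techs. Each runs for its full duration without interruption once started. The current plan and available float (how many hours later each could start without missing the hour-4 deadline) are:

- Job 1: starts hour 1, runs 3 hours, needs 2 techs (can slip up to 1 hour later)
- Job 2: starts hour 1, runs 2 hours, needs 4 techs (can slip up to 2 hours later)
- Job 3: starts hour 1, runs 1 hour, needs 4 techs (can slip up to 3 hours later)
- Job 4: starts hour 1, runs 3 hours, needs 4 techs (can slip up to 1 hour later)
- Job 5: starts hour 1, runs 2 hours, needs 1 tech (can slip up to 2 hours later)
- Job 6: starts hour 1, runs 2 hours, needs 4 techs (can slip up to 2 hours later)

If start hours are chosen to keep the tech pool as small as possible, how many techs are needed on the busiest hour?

11

Early-start (Job 1@1, Job 2@1, Job 3@1, Job 4@1, Job 5@1, Job 6@1) gives peak 19: h1:19  h2:15  h3:6  h4:0.
Shift Job 4→2, Job 6→3.
Schedule Job 1@1, Job 2@1, Job 3@1, Job 4@2, Job 5@1, Job 6@3: h1:11  h2:11  h3:10  h4:8 — peak 11.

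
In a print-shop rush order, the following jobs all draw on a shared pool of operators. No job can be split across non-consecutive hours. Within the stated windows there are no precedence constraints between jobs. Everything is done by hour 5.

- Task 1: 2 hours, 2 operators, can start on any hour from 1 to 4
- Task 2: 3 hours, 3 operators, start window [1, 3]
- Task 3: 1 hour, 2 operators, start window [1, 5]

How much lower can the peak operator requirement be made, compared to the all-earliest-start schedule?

Early-start peak: h1:7  h2:5  h3:3  h4:0  h5:0 ⇒ 7.
Leveled (Task 1@1, Task 2@3, Task 3@1): h1:4  h2:2  h3:3  h4:3  h5:3 ⇒ 4.
Reduction 7 − 4 = 3.

3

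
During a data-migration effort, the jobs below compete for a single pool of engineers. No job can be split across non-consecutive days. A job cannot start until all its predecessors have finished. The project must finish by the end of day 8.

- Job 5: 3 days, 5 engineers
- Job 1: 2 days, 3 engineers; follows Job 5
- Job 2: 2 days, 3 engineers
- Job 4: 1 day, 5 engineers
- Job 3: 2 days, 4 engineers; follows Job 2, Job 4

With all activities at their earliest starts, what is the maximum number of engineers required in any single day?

13

Early-start schedule: Job 5@1, Job 1@4, Job 2@1, Job 4@1, Job 3@3.
Load per day: day 1: 13, day 2: 8, day 3: 9, day 4: 7, day 5: 3, day 6: 0, day 7: 0, day 8: 0.
Peak is 13.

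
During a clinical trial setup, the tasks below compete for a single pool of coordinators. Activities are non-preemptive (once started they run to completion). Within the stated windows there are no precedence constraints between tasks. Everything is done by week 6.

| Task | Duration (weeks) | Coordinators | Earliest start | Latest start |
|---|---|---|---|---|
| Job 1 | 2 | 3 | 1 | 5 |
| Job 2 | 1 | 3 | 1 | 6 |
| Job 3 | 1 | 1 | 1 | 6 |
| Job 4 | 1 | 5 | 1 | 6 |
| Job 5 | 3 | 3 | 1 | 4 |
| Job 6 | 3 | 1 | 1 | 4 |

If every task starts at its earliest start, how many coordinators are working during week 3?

4

At early start, week 3 has: Job 5, Job 6.
Demand: 3 + 1 = 4.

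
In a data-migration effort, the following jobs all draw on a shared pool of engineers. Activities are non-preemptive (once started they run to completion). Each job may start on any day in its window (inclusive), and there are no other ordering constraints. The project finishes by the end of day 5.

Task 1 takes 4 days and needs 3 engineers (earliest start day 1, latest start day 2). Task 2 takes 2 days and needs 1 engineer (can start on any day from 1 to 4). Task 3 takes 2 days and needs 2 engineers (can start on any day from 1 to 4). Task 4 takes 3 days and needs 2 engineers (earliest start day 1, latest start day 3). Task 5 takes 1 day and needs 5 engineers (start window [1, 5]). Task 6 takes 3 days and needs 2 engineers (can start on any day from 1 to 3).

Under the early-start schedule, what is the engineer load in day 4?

At early start, day 4 has: Task 1.
Demand: 3 = 3.

3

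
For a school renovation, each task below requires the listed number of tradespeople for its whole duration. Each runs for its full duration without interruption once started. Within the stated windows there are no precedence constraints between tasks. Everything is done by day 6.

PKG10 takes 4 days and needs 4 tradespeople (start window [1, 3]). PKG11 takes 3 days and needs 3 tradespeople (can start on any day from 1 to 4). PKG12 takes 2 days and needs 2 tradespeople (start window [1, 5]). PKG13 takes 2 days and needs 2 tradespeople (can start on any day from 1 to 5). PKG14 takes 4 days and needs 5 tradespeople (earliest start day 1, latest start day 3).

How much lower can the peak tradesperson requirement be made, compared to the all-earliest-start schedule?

4

Early-start peak: d1:16  d2:16  d3:12  d4:9  d5:0  d6:0 ⇒ 16.
Leveled (PKG10@1, PKG11@1, PKG12@1, PKG13@1, PKG14@3): d1:11  d2:11  d3:12  d4:9  d5:5  d6:5 ⇒ 12.
Reduction 16 − 12 = 4.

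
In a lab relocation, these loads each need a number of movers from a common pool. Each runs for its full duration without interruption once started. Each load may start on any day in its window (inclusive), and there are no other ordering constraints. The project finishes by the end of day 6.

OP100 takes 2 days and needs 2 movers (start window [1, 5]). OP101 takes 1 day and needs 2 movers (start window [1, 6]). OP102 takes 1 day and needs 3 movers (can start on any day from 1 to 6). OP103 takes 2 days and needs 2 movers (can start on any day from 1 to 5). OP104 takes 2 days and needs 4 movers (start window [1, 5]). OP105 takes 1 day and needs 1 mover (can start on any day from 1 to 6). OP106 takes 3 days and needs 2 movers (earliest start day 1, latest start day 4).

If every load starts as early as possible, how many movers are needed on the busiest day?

Early-start schedule: OP100@1, OP101@1, OP102@1, OP103@1, OP104@1, OP105@1, OP106@1.
Load per day: day 1: 16, day 2: 10, day 3: 2, day 4: 0, day 5: 0, day 6: 0.
Peak is 16.

16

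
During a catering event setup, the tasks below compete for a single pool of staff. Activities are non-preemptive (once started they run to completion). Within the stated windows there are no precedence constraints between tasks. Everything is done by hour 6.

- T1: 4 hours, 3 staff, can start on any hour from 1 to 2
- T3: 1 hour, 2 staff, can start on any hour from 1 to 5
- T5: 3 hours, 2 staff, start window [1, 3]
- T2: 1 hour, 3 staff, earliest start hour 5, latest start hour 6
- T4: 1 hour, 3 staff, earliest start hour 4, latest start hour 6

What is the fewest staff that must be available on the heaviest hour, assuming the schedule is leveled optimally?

Early-start (T1@1, T3@1, T5@1, T2@5, T4@4) gives peak 7: h1:7  h2:5  h3:5  h4:6  h5:3  h6:0.
Shift T5→2, T4→6.
Schedule T1@1, T3@1, T5@2, T2@5, T4@6: h1:5  h2:5  h3:5  h4:5  h5:3  h6:3 — peak 5.
Total staffer-hours = 26 over 6 hours ⇒ peak ≥ ⌈26/6⌉ = 5, so 5 is optimal.

5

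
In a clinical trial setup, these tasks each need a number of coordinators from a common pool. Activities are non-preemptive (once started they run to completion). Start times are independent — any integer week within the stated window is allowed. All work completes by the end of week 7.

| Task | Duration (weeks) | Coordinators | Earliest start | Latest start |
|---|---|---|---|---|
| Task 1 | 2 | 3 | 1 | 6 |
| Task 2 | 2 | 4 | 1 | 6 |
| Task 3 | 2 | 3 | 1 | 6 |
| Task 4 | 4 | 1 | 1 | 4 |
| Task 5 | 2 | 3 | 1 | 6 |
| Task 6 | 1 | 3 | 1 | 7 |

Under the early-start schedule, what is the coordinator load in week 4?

At early start, week 4 has: Task 4.
Demand: 1 = 1.

1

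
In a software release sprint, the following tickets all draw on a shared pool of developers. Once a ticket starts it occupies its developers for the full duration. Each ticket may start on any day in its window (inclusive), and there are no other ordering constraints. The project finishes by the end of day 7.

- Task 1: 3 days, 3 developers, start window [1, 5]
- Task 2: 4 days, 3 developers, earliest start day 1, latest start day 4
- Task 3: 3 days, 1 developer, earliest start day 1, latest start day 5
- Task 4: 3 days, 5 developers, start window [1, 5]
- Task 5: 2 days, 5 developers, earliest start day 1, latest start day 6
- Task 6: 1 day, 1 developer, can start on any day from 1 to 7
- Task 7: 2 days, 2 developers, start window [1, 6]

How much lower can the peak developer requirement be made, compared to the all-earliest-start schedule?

Early-start peak: d1:20  d2:19  d3:12  d4:3  d5:0  d6:0  d7:0 ⇒ 20.
Leveled (Task 1@1, Task 2@3, Task 3@1, Task 4@5, Task 5@1, Task 6@4, Task 7@3): d1:9  d2:9  d3:9  d4:6  d5:8  d6:8  d7:5 ⇒ 9.
Reduction 20 − 9 = 11.

11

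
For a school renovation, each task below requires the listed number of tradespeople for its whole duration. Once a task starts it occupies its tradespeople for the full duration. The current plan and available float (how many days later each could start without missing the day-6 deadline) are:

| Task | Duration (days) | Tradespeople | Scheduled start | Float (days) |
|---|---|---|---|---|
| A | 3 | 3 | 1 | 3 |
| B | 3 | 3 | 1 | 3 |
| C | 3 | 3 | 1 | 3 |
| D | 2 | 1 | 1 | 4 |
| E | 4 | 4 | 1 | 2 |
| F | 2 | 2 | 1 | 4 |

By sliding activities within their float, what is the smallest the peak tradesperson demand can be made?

Early-start (A@1, B@1, C@1, D@1, E@1, F@1) gives peak 16: d1:16  d2:16  d3:13  d4:4  d5:0  d6:0.
Shift C→4, E→3.
Schedule A@1, B@1, C@4, D@1, E@3, F@1: d1:9  d2:9  d3:10  d4:7  d5:7  d6:7 — peak 10.

10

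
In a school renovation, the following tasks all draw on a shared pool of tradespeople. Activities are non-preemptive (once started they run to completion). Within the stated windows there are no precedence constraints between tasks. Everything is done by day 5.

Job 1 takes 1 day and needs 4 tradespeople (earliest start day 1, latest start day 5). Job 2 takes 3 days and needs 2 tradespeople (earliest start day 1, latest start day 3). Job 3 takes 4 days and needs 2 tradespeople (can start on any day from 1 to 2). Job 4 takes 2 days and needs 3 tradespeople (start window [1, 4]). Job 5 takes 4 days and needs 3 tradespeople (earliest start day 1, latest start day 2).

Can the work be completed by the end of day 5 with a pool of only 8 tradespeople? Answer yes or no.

Schedule Job 1@1, Job 2@1, Job 3@1, Job 4@4, Job 5@2: d1:8  d2:7  d3:7  d4:8  d5:6 — peak 8 ≤ 8.

yes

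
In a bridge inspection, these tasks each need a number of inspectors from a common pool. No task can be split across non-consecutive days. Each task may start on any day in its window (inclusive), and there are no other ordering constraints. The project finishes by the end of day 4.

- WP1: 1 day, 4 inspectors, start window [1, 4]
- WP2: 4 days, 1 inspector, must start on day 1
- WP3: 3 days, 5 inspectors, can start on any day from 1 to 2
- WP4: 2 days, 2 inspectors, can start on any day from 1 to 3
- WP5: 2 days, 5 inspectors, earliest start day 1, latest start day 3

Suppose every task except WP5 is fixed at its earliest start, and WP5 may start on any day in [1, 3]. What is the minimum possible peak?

12

WP5@1: d1:17  d2:13  d3:6  d4:1 → peak 17
WP5@2: d1:12  d2:13  d3:11  d4:1 → peak 13
WP5@3: d1:12  d2:8  d3:11  d4:6 → peak 12
Best is WP5@3, peak 12.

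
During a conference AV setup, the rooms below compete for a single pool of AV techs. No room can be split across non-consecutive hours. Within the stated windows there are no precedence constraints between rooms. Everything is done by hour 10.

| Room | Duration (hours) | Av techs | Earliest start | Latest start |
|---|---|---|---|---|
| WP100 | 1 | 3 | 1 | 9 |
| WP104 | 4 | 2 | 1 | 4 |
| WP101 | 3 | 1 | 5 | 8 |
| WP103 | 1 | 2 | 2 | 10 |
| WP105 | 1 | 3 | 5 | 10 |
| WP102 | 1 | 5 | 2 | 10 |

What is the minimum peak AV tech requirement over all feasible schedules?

5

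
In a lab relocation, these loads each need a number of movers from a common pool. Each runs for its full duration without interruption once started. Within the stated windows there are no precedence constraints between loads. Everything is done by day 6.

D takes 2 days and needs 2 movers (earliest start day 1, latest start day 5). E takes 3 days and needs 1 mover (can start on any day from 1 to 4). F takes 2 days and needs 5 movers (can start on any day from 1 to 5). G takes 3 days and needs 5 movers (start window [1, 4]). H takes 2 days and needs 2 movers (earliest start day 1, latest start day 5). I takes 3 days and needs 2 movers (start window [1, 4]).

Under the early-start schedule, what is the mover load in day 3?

At early start, day 3 has: E, G, I.
Demand: 1 + 5 + 2 = 8.

8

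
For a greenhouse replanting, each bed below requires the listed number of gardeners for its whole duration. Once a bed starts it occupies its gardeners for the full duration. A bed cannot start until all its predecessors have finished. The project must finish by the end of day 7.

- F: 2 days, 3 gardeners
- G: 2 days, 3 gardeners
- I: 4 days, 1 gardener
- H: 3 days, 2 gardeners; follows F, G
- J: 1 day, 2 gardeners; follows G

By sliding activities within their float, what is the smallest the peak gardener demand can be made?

Early-start (F@1, G@1, I@1, H@3, J@3) gives peak 7: d1:7  d2:7  d3:5  d4:3  d5:2  d6:0  d7:0.
Shift G→3, H→5, J→5.
Schedule F@1, G@3, I@1, H@5, J@5: d1:4  d2:4  d3:4  d4:4  d5:4  d6:2  d7:2 — peak 4.
Total gardener-days = 24 over 7 days ⇒ peak ≥ ⌈24/7⌉ = 4, so 4 is optimal.

4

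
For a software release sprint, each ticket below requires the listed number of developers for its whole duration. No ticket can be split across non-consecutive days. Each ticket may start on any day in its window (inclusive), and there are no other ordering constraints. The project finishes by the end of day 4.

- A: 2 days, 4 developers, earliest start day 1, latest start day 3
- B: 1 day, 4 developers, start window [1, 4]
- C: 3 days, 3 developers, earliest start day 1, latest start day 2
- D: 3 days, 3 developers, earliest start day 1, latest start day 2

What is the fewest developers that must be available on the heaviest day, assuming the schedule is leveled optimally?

Early-start (A@1, B@1, C@1, D@1) gives peak 14: d1:14  d2:10  d3:6  d4:0.
Shift C→2, D→2.
Schedule A@1, B@1, C@2, D@2: d1:8  d2:10  d3:6  d4:6 — peak 10.

10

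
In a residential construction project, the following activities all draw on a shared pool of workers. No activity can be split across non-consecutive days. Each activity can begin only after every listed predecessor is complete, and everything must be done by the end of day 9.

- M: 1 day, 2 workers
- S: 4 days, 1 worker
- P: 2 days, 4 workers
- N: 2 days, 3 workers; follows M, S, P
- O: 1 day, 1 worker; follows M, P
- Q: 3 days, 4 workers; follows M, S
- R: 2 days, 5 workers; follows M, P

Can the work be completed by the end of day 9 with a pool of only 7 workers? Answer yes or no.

yes

Schedule M@1, S@1, P@1, N@5, O@3, Q@5, R@3: d1:7  d2:5  d3:7  d4:6  d5:7  d6:7  d7:4  d8:0  d9:0 — peak 7 ≤ 7.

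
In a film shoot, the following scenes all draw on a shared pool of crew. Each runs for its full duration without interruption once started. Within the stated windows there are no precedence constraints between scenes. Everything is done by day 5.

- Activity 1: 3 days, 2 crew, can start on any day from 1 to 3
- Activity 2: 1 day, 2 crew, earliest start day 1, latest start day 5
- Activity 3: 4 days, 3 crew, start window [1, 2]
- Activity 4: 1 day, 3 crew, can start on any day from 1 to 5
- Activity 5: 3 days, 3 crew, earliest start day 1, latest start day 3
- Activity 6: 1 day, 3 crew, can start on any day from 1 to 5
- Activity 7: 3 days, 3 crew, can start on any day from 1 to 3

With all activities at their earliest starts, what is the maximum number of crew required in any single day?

19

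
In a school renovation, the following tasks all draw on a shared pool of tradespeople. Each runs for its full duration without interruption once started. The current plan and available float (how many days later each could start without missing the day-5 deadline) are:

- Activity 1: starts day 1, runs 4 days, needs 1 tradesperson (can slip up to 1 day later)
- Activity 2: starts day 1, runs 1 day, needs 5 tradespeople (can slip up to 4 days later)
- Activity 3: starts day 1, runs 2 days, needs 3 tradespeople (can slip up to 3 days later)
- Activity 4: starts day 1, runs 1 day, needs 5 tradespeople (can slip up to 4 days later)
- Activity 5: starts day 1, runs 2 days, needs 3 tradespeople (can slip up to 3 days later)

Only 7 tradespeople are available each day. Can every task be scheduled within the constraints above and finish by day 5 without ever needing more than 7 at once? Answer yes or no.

Schedule Activity 1@1, Activity 2@1, Activity 3@2, Activity 4@4, Activity 5@2: d1:6  d2:7  d3:7  d4:6  d5:0 — peak 7 ≤ 7.

yes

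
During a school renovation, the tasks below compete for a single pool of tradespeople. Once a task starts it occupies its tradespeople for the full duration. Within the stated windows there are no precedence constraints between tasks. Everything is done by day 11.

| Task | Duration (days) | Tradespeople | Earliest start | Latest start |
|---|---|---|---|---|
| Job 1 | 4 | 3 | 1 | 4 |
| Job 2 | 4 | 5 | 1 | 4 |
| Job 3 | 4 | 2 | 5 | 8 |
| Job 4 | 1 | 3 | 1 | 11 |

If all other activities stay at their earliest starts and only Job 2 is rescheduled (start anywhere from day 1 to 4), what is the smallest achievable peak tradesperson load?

8

Job 2@1: d1:11  d2:8  d3:8  d4:8  d5:2  d6:2  d7:2  d8:2  d9:0  d10:0  d11:0 → peak 11
Job 2@2: d1:6  d2:8  d3:8  d4:8  d5:7  d6:2  d7:2  d8:2  d9:0  d10:0  d11:0 → peak 8
Job 2@3: d1:6  d2:3  d3:8  d4:8  d5:7  d6:7  d7:2  d8:2  d9:0  d10:0  d11:0 → peak 8
Job 2@4: d1:6  d2:3  d3:3  d4:8  d5:7  d6:7  d7:7  d8:2  d9:0  d10:0  d11:0 → peak 8
Best is Job 2@2, peak 8.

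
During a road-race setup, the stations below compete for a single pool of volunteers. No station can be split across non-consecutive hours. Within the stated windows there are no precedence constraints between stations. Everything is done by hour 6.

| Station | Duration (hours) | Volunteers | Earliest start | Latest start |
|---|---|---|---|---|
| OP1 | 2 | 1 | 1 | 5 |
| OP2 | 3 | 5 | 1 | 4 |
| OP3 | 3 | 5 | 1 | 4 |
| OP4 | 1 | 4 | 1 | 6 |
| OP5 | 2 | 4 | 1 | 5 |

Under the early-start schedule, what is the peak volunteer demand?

19

Early-start schedule: OP1@1, OP2@1, OP3@1, OP4@1, OP5@1.
Load per hour: hour 1: 19, hour 2: 15, hour 3: 10, hour 4: 0, hour 5: 0, hour 6: 0.
Peak is 19.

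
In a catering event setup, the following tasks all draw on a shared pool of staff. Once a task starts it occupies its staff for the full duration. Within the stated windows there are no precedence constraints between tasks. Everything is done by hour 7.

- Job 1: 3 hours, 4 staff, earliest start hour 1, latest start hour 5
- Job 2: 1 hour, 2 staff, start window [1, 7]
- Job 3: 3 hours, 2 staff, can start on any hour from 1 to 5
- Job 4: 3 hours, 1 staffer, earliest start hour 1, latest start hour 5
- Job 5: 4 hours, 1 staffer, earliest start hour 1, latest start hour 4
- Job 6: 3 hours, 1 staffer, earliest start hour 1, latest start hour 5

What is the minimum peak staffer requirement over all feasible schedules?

5

Early-start (Job 1@1, Job 2@1, Job 3@1, Job 4@1, Job 5@1, Job 6@1) gives peak 11: h1:11  h2:9  h3:9  h4:1  h5:0  h6:0  h7:0.
Shift Job 2→4, Job 3→4, Job 5→4, Job 6→5.
Schedule Job 1@1, Job 2@4, Job 3@4, Job 4@1, Job 5@4, Job 6@5: h1:5  h2:5  h3:5  h4:5  h5:4  h6:4  h7:2 — peak 5.
Total staffer-hours = 30 over 7 hours ⇒ peak ≥ ⌈30/7⌉ = 5, so 5 is optimal.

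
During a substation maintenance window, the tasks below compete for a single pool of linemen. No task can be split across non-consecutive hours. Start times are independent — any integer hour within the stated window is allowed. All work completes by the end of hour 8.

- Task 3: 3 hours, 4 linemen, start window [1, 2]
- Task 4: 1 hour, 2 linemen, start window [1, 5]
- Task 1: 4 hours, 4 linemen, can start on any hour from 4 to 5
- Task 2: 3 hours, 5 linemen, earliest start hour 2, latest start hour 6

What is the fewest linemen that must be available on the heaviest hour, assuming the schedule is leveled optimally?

9

Schedule Task 3@1, Task 4@1, Task 1@4, Task 2@2: h1:6  h2:9  h3:9  h4:9  h5:4  h6:4  h7:4  h8:0 — peak 9.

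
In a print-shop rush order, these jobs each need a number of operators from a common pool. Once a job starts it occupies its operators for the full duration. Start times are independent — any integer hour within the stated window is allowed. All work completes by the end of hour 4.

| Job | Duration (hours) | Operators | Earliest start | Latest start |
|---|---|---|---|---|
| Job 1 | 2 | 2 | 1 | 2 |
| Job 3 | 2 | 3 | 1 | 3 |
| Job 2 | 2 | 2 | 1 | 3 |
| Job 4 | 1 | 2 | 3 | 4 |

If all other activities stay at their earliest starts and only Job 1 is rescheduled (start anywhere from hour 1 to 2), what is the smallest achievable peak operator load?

7

Job 1@1: h1:7  h2:7  h3:2  h4:0 → peak 7
Job 1@2: h1:5  h2:7  h3:4  h4:0 → peak 7
Best is Job 1@1, peak 7.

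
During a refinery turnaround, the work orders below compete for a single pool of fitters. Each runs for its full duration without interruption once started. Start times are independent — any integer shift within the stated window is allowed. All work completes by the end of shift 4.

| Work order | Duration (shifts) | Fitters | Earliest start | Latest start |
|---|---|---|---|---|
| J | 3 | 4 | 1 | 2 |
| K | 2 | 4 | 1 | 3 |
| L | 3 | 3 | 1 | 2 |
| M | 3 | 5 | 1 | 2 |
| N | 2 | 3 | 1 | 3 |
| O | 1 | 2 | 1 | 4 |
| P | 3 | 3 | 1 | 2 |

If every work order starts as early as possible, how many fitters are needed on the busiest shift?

24

Early-start schedule: J@1, K@1, L@1, M@1, N@1, O@1, P@1.
Load per shift: shift 1: 24, shift 2: 22, shift 3: 15, shift 4: 0.
Peak is 24.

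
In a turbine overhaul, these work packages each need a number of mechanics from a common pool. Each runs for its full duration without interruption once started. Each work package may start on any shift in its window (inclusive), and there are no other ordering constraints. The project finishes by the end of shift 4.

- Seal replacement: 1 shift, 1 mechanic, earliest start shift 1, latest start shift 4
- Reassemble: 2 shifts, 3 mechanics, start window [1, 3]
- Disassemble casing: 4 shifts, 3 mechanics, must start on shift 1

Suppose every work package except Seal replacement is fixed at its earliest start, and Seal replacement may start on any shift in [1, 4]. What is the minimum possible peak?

6

Seal replacement@1: s1:7  s2:6  s3:3  s4:3 → peak 7
Seal replacement@2: s1:6  s2:7  s3:3  s4:3 → peak 7
Seal replacement@3: s1:6  s2:6  s3:4  s4:3 → peak 6
Seal replacement@4: s1:6  s2:6  s3:3  s4:4 → peak 6
Best is Seal replacement@3, peak 6.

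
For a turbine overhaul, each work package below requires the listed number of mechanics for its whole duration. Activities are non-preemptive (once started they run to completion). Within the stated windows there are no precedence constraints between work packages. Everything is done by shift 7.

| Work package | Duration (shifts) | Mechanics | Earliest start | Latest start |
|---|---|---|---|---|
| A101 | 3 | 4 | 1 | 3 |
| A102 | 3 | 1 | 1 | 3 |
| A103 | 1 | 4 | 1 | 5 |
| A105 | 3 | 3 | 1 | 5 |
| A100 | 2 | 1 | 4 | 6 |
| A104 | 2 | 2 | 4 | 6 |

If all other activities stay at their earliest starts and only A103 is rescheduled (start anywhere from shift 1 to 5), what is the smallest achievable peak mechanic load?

8

A103@1: s1:12  s2:8  s3:8  s4:3  s5:3  s6:0  s7:0 → peak 12
A103@2: s1:8  s2:12  s3:8  s4:3  s5:3  s6:0  s7:0 → peak 12
A103@3: s1:8  s2:8  s3:12  s4:3  s5:3  s6:0  s7:0 → peak 12
A103@4: s1:8  s2:8  s3:8  s4:7  s5:3  s6:0  s7:0 → peak 8
A103@5: s1:8  s2:8  s3:8  s4:3  s5:7  s6:0  s7:0 → peak 8
Best is A103@4, peak 8.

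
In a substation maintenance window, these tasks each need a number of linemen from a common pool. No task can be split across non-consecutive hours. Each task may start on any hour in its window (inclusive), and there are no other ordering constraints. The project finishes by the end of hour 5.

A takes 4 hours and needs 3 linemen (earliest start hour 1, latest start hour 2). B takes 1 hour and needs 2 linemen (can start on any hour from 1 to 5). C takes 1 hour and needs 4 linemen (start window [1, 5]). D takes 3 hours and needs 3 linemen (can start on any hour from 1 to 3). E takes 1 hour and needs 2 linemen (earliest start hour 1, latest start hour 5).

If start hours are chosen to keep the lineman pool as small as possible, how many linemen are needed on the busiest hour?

Early-start (A@1, B@1, C@1, D@1, E@1) gives peak 14: h1:14  h2:6  h3:6  h4:3  h5:0.
Shift C→5, D→2, E→5.
Schedule A@1, B@1, C@5, D@2, E@5: h1:5  h2:6  h3:6  h4:6  h5:6 — peak 6.
Total lineman-hours = 29 over 5 hours ⇒ peak ≥ ⌈29/5⌉ = 6, so 6 is optimal.

6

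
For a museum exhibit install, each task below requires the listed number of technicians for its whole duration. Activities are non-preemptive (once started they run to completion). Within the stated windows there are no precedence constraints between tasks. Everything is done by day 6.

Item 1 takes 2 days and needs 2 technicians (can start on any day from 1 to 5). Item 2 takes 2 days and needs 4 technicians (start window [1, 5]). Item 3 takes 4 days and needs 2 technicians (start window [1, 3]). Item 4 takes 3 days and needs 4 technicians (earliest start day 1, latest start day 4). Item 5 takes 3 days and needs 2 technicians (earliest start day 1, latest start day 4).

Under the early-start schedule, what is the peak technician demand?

Early-start schedule: Item 1@1, Item 2@1, Item 3@1, Item 4@1, Item 5@1.
Load per day: day 1: 14, day 2: 14, day 3: 8, day 4: 2, day 5: 0, day 6: 0.
Peak is 14.

14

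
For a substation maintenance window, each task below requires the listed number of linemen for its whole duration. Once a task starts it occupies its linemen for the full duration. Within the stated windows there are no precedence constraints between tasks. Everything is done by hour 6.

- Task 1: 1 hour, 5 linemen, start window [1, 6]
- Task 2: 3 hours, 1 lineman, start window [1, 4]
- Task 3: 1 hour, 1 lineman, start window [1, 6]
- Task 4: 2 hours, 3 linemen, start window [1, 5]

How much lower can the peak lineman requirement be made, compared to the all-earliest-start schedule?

5

Early-start peak: h1:10  h2:4  h3:1  h4:0  h5:0  h6:0 ⇒ 10.
Leveled (Task 1@1, Task 2@2, Task 3@2, Task 4@2): h1:5  h2:5  h3:4  h4:1  h5:0  h6:0 ⇒ 5.
Reduction 10 − 5 = 5.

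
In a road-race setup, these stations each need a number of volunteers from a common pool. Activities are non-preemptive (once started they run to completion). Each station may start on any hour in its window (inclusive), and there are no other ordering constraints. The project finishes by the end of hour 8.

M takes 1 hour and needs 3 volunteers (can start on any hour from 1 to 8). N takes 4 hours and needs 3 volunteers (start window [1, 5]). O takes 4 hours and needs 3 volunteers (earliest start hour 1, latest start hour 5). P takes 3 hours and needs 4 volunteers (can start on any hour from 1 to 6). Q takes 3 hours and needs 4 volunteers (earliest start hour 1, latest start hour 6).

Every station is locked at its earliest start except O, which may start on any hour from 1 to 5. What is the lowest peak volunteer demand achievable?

14

O@1: h1:17  h2:14  h3:14  h4:6  h5:0  h6:0  h7:0  h8:0 → peak 17
O@2: h1:14  h2:14  h3:14  h4:6  h5:3  h6:0  h7:0  h8:0 → peak 14
O@3: h1:14  h2:11  h3:14  h4:6  h5:3  h6:3  h7:0  h8:0 → peak 14
O@4: h1:14  h2:11  h3:11  h4:6  h5:3  h6:3  h7:3  h8:0 → peak 14
O@5: h1:14  h2:11  h3:11  h4:3  h5:3  h6:3  h7:3  h8:3 → peak 14
Best is O@2, peak 14.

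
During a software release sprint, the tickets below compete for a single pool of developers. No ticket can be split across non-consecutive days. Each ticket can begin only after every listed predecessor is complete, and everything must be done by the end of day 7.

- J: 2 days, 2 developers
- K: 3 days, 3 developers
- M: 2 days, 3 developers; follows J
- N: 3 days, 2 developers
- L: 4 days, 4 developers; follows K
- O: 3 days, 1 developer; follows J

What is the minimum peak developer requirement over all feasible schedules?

7

Early-start (J@1, K@1, M@3, N@1, L@4, O@3) gives peak 9: d1:7  d2:7  d3:9  d4:8  d5:5  d6:4  d7:4.
Shift N→5, O→5.
Schedule J@1, K@1, M@3, N@5, L@4, O@5: d1:5  d2:5  d3:6  d4:7  d5:7  d6:7  d7:7 — peak 7.
Total developer-days = 44 over 7 days ⇒ peak ≥ ⌈44/7⌉ = 7, so 7 is optimal.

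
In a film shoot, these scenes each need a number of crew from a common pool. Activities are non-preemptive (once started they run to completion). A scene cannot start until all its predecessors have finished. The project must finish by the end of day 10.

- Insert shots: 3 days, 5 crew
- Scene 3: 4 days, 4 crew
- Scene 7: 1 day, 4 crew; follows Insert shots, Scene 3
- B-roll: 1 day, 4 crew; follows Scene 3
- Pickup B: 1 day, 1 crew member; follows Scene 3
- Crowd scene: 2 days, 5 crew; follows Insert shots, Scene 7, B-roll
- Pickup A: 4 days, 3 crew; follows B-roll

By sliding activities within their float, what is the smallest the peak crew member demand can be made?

Schedule Insert shots@1, Scene 3@1, Scene 7@5, B-roll@5, Pickup B@5, Crowd scene@6, Pickup A@6: d1:9  d2:9  d3:9  d4:4  d5:9  d6:8  d7:8  d8:3  d9:3  d10:0 — peak 9.

9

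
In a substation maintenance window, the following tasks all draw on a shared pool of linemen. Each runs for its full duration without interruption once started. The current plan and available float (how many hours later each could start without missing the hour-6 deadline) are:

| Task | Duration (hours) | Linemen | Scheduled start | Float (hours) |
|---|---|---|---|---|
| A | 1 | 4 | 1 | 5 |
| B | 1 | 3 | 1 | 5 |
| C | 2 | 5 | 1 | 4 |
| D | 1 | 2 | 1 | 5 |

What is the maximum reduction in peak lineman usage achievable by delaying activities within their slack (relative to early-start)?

9

Early-start peak: h1:14  h2:5  h3:0  h4:0  h5:0  h6:0 ⇒ 14.
Leveled (A@1, B@2, C@3, D@2): h1:4  h2:5  h3:5  h4:5  h5:0  h6:0 ⇒ 5.
Reduction 14 − 5 = 9.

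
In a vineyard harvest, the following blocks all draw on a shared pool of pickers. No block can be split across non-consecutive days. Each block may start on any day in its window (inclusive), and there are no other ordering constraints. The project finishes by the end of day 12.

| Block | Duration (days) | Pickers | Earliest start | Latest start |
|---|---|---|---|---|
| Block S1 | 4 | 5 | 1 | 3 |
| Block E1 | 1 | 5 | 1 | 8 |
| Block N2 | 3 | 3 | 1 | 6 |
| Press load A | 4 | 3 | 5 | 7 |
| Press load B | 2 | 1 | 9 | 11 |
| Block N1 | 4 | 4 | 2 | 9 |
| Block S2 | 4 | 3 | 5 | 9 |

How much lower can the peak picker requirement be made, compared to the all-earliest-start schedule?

5

Early-start peak: d1:13  d2:12  d3:12  d4:9  d5:10  d6:6  d7:6  d8:6  d9:1  d10:1  d11:0  d12:0 ⇒ 13.
Leveled (Block S1@1, Block E1@5, Block N2@1, Press load A@5, Press load B@9, Block N1@6, Block S2@9): d1:8  d2:8  d3:8  d4:5  d5:8  d6:7  d7:7  d8:7  d9:8  d10:4  d11:3  d12:3 ⇒ 8.
Reduction 13 − 8 = 5.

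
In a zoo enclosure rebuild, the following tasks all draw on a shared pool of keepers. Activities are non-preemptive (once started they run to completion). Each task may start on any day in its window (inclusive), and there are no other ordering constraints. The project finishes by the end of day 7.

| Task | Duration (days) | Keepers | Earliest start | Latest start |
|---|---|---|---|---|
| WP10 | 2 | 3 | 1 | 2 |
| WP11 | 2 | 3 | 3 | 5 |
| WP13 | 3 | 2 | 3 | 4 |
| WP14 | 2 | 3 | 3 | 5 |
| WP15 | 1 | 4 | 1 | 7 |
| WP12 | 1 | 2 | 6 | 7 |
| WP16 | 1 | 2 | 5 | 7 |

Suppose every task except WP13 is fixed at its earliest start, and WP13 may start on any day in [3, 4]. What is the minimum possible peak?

WP13@3: d1:7  d2:3  d3:8  d4:8  d5:4  d6:2  d7:0 → peak 8
WP13@4: d1:7  d2:3  d3:6  d4:8  d5:4  d6:4  d7:0 → peak 8
Best is WP13@3, peak 8.

8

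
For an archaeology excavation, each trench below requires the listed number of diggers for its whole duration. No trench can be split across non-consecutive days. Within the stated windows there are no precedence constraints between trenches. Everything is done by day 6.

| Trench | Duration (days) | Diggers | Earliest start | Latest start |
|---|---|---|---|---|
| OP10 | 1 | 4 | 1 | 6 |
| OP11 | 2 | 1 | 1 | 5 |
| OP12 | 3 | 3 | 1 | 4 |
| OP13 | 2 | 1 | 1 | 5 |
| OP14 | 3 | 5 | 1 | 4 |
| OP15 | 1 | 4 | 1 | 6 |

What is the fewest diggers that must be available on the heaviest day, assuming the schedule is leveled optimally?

7

Early-start (OP10@1, OP11@1, OP12@1, OP13@1, OP14@1, OP15@1) gives peak 18: d1:18  d2:10  d3:8  d4:0  d5:0  d6:0.
Shift OP11→3, OP13→3, OP14→4, OP15→2.
Schedule OP10@1, OP11@3, OP12@1, OP13@3, OP14@4, OP15@2: d1:7  d2:7  d3:5  d4:7  d5:5  d6:5 — peak 7.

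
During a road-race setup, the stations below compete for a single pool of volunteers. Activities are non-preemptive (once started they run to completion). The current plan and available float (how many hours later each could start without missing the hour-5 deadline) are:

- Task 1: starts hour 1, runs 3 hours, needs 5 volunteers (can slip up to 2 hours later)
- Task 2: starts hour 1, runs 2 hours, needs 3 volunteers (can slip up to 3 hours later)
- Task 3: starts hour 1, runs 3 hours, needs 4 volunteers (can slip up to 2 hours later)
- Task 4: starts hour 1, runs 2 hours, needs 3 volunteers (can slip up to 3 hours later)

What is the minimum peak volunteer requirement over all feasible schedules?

9

Early-start (Task 1@1, Task 2@1, Task 3@1, Task 4@1) gives peak 15: h1:15  h2:15  h3:9  h4:0  h5:0.
Shift Task 3→3, Task 4→4.
Schedule Task 1@1, Task 2@1, Task 3@3, Task 4@4: h1:8  h2:8  h3:9  h4:7  h5:7 — peak 9.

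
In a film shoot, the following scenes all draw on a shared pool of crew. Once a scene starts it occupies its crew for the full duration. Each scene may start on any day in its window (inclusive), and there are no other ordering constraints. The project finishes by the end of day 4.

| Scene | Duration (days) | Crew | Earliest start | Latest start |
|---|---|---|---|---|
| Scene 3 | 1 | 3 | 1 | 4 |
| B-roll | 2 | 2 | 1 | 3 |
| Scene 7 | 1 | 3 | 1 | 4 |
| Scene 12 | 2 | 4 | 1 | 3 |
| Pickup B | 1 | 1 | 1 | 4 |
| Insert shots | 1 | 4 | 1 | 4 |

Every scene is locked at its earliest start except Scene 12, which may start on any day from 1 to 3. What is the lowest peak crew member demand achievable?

Scene 12@1: d1:17  d2:6  d3:0  d4:0 → peak 17
Scene 12@2: d1:13  d2:6  d3:4  d4:0 → peak 13
Scene 12@3: d1:13  d2:2  d3:4  d4:4 → peak 13
Best is Scene 12@2, peak 13.

13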